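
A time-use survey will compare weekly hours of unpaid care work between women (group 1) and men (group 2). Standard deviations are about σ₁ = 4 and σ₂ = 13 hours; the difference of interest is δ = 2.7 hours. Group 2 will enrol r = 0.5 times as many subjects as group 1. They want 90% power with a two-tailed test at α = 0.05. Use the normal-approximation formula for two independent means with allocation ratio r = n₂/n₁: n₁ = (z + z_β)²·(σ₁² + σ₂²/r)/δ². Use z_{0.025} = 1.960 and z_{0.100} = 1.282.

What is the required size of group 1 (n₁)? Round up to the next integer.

n₁ = (z_{α/2} + z_β)² · (σ₁² + σ₂²/r) / δ²
   = (1.960 + 1.282)² · (4² + 13²/0.5) / 2.7²
   = 10.5106 · (16 + 338) / 7.29
   = 10.5106 · 354 / 7.29
   = 510.39
Round up → n₁ = 511; n₂ = r·n₁ = 0.5 × 511 = 256.

n₁ = 511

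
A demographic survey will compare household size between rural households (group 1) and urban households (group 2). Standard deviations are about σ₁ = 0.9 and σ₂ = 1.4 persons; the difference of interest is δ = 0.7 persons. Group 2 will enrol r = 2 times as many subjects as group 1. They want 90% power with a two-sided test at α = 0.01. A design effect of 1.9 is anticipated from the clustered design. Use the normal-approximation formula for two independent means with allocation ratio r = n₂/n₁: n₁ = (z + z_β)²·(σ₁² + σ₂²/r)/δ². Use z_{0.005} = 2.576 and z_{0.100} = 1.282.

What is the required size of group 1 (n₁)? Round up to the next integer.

n₁ = (z_{α/2} + z_β)² · (σ₁² + σ₂²/r) / δ²
   = (2.576 + 1.282)² · (0.9² + 1.4²/2) / 0.7²
   = 14.8842 · (0.81 + 0.98) / 0.49
   = 14.8842 · 1.79 / 0.49
   = 54.37
Design effect: 1.9 × 54.37 = 103.31.
Round up → n₁ = 104; n₂ = r·n₁ = 2 × 104 = 208.

n₁ = 104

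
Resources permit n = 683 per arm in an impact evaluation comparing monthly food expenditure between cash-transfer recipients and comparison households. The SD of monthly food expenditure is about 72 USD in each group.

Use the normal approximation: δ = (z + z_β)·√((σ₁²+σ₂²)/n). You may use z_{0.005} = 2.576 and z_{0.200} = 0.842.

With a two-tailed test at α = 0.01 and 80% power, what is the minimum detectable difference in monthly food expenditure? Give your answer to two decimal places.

δ = (z_{α/2} + z_β) · √((σ₁²+σ₂²)/n)
  = (2.576 + 0.842) · √(10368/683)
  = 3.418 · √15.1801
  = 3.418 · 3.8962
  = 13.3171

Minimum detectable difference ≈ 13.32 USD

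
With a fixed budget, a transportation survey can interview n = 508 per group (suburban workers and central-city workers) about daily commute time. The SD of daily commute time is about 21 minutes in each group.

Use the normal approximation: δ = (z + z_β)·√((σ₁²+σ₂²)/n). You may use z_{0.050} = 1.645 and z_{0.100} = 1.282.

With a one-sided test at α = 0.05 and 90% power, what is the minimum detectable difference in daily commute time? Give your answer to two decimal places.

δ = (z_α + z_β) · √((σ₁²+σ₂²)/n)
  = (1.645 + 1.282) · √(882/508)
  = 2.927 · √1.7362
  = 2.927 · 1.3177
  = 3.8568

Minimum detectable difference ≈ 3.86 minutes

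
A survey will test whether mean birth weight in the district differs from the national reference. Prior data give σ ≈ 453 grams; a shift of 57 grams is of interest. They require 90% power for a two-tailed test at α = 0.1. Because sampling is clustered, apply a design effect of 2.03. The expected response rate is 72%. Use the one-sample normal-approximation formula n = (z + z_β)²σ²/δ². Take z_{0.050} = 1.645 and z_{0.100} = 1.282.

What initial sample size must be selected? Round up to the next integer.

n = (z_{α/2} + z_β)² · σ² / δ²
  = (1.645 + 1.282)² · 453² / 57²
  = 8.5673 · 205209 / 3249
  = 541.12
Design effect: 2.03 × 541.12 = 1098.47.
Adjust for 72% response: 1098.47 / 0.72 = 1525.65.
Round up → n = 1526.

n = 1526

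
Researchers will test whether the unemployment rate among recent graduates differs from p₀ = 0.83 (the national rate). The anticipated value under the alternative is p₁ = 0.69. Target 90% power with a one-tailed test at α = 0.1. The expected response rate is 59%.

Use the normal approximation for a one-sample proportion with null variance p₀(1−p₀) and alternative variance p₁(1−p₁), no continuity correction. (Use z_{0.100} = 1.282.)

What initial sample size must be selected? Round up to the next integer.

n = [z_α·√(p₀q₀) + z_β·√(p₁q₁)]² / (p₁ − p₀)²
  = [1.282·√(0.83·0.17) + 1.282·√(0.69·0.31)]² / (-0.14)²
  = [1.282·0.3756 + 1.282·0.4625]² / 0.0196
  = [1.0745]² / 0.0196
  = 58.90
Adjust for 59% response: 58.90 / 0.59 = 99.84.
Round up → n = 100.

n = 100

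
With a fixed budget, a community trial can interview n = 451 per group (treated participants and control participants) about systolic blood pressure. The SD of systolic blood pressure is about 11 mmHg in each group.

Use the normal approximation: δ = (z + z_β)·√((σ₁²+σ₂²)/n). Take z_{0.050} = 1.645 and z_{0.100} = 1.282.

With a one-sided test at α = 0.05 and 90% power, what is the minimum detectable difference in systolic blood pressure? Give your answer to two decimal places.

Minimum detectable difference ≈ 2.14 mmHg

δ = (z_α + z_β) · √((σ₁²+σ₂²)/n)
  = (1.645 + 1.282) · √(242/451)
  = 2.927 · √0.53659
  = 2.927 · 0.7325
  = 2.1441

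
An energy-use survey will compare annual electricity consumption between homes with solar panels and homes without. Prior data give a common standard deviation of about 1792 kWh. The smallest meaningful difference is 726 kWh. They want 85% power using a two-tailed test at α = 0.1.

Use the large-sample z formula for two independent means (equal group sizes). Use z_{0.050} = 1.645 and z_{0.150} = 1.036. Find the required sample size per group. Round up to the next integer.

n = (z_{α/2} + z_β)² · (σ₁² + σ₂²) / δ²
  = (1.645 + 1.036)² · (2·1792² = 6422528) / 726²
  = 7.1878 · 6422528 / 527076
  = 87.58
Round up → n = 88 per group.

n = 88 per group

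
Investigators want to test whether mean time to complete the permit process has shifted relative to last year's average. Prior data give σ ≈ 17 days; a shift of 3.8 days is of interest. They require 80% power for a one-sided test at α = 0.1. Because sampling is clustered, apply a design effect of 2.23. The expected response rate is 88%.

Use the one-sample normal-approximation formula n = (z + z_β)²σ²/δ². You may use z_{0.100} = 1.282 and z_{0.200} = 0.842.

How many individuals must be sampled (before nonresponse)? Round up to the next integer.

n = 229

n = (z_α + z_β)² · σ² / δ²
  = (1.282 + 0.842)² · 17² / 3.8²
  = 4.5114 · 289 / 14.44
  = 90.29
Design effect: 2.23 × 90.29 = 201.35.
Adjust for 88% response: 201.35 / 0.88 = 228.80.
Round up → n = 229.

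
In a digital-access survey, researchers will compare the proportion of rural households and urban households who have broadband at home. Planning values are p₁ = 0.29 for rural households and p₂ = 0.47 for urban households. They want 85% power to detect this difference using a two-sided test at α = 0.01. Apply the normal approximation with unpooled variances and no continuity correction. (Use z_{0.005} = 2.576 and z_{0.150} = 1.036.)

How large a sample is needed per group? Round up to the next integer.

n = (z_{α/2} + z_β)² · [p₁(1−p₁) + p₂(1−p₂)] / (p₁ − p₂)²
  = (2.576 + 1.036)² · (0.29·0.71 + 0.47·0.53) / (-0.18)²
  = (3.612)² · (0.2059 + 0.2491) / 0.0324
  = 13.0465 · 0.4550 / 0.0324
  = 183.22
Round up → n = 184 per group.

n = 184 per group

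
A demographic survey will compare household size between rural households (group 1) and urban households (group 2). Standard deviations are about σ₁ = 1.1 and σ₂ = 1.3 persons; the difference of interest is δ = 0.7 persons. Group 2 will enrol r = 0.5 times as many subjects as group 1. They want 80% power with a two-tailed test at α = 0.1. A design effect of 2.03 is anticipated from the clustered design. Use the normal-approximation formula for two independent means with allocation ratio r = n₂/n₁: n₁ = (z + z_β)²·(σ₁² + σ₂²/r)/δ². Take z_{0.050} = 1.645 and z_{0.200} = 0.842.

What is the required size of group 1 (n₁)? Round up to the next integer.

n₁ = (z_{α/2} + z_β)² · (σ₁² + σ₂²/r) / δ²
   = (1.645 + 0.842)² · (1.1² + 1.3²/0.5) / 0.7²
   = 6.1852 · (1.21 + 3.38) / 0.49
   = 6.1852 · 4.59 / 0.49
   = 57.94
Design effect: 2.03 × 57.94 = 117.62.
Round up → n₁ = 118; n₂ = r·n₁ = 0.5 × 118 = 59.

n₁ = 118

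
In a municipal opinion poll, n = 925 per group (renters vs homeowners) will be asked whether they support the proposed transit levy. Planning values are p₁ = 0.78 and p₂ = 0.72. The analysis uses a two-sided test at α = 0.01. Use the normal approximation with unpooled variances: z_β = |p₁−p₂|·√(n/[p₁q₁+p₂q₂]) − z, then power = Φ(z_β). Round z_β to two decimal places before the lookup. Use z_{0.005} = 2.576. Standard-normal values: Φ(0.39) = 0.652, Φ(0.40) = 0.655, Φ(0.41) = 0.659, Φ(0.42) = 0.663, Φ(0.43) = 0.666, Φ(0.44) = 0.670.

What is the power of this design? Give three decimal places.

z_β = |p₁−p₂|·√(n/[p₁q₁+p₂q₂]) − z_{α/2}
    = 0.06 · √(925/0.3732) − 2.576
    = 0.06 · 49.7852 − 2.576
    = 2.9871 − 2.576 = 0.4111 → 0.41
Power = Φ(0.41) = 0.659.

Power ≈ 0.659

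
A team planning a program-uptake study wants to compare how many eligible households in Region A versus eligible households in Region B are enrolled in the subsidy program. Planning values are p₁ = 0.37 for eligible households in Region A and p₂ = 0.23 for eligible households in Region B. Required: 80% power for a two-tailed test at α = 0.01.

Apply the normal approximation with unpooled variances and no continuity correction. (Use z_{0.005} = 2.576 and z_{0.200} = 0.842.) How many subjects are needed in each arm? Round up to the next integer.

n = 245 per group

n = (z_{α/2} + z_β)² · [p₁(1−p₁) + p₂(1−p₂)] / (p₁ − p₂)²
  = (2.576 + 0.842)² · (0.37·0.63 + 0.23·0.77) / (0.14)²
  = (3.418)² · (0.2331 + 0.1771) / 0.0196
  = 11.6827 · 0.4102 / 0.0196
  = 244.50
Round up → n = 245 per group.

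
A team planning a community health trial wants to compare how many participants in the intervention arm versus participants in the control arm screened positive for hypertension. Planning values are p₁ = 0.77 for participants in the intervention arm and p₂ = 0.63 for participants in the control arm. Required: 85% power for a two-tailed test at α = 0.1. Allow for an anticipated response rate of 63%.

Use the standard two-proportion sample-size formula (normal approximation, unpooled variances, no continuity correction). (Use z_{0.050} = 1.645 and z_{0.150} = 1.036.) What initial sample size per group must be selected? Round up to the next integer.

n = 239 per group

n = (z_{α/2} + z_β)² · [p₁(1−p₁) + p₂(1−p₂)] / (p₁ − p₂)²
  = (1.645 + 1.036)² · (0.77·0.23 + 0.63·0.37) / (0.14)²
  = (2.681)² · (0.1771 + 0.2331) / 0.0196
  = 7.1878 · 0.4102 / 0.0196
  = 150.43
Adjust for 63% response: 150.43 / 0.63 = 238.78.
Round up → n = 239 per group.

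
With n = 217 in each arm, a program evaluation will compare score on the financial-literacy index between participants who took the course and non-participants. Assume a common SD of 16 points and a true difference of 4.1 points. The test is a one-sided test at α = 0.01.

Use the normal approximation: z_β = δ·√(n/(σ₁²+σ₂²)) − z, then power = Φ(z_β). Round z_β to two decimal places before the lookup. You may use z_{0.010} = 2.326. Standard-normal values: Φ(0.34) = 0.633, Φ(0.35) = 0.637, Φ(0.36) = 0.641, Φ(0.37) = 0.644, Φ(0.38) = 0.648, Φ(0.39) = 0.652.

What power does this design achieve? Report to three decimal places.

Power ≈ 0.633

z_β = δ·√(n/(σ₁²+σ₂²)) − z_α
    = 4.1 · √(217/512) − 2.326
    = 4.1 · 0.65102 − 2.326
    = 2.6692 − 2.326 = 0.3432 → 0.34
Power = Φ(0.34) = 0.633.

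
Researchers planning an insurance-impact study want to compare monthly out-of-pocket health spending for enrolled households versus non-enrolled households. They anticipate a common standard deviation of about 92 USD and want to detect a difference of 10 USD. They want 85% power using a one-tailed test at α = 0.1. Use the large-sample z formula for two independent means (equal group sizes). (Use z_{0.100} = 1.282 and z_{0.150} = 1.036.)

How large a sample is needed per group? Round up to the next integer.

n = 910 per group

n = (z_α + z_β)² · (σ₁² + σ₂²) / δ²
  = (1.282 + 1.036)² · (2·92² = 16928) / 10²
  = 5.3731 · 16928 / 100
  = 909.56
Round up → n = 910 per group.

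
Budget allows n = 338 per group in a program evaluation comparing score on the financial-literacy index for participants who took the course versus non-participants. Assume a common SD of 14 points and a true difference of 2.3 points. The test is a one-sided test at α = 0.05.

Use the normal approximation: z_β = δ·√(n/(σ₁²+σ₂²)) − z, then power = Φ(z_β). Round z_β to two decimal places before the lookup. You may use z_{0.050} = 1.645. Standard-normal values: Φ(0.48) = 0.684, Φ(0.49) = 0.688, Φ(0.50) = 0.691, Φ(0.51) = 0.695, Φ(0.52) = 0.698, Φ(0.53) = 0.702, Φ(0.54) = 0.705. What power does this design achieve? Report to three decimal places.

z_β = δ·√(n/(σ₁²+σ₂²)) − z_α
    = 2.3 · √(338/392) − 1.645
    = 2.3 · 0.92857 − 1.645
    = 2.1357 − 1.645 = 0.4907 → 0.49
Power = Φ(0.49) = 0.688.

Power ≈ 0.688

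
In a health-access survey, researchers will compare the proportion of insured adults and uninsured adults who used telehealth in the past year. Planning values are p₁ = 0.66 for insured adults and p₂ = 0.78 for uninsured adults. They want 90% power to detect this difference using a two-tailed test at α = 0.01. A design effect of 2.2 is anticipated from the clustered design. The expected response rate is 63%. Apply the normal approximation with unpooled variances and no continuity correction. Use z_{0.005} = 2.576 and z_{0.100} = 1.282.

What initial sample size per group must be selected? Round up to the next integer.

n = (z_{α/2} + z_β)² · [p₁(1−p₁) + p₂(1−p₂)] / (p₁ − p₂)²
  = (2.576 + 1.282)² · (0.66·0.34 + 0.78·0.22) / (-0.12)²
  = (3.858)² · (0.2244 + 0.1716) / 0.0144
  = 14.8842 · 0.3960 / 0.0144
  = 409.31
Design effect: 2.2 × 409.31 = 900.49.
Adjust for 63% response: 900.49 / 0.63 = 1429.35.
Round up → n = 1430 per group.

n = 1430 per group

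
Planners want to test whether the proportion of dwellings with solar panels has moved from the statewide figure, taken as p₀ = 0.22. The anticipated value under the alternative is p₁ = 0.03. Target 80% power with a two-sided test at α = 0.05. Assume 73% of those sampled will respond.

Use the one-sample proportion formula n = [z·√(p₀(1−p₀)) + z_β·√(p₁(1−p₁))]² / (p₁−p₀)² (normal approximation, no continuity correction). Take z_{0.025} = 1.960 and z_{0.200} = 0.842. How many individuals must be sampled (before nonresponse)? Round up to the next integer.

n = 35

n = [z_{α/2}·√(p₀q₀) + z_β·√(p₁q₁)]² / (p₁ − p₀)²
  = [1.960·√(0.22·0.78) + 0.842·√(0.03·0.97)]² / (-0.19)²
  = [1.960·0.4142 + 0.842·0.1706]² / 0.0361
  = [0.9556]² / 0.0361
  = 25.29
Adjust for 73% response: 25.29 / 0.73 = 34.65.
Round up → n = 35.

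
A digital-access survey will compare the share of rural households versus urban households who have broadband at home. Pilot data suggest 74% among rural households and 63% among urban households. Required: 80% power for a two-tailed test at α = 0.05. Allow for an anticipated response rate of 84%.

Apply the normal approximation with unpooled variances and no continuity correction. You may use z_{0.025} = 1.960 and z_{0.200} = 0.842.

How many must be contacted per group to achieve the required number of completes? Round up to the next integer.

n = 329 per group

n = (z_{α/2} + z_β)² · [p₁(1−p₁) + p₂(1−p₂)] / (p₁ − p₂)²
  = (1.960 + 0.842)² · (0.74·0.26 + 0.63·0.37) / (0.11)²
  = (2.802)² · (0.1924 + 0.2331) / 0.0121
  = 7.8512 · 0.4255 / 0.0121
  = 276.09
Adjust for 84% response: 276.09 / 0.84 = 328.68.
Round up → n = 329 per group.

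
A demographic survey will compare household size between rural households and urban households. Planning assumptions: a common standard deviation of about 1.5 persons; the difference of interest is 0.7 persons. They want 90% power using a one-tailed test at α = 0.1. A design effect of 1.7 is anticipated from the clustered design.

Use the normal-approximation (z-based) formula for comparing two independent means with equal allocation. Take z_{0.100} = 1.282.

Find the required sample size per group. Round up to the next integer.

n = (z_α + z_β)² · (σ₁² + σ₂²) / δ²
  = (1.282 + 1.282)² · (2·1.5² = 4.5) / 0.7²
  = 6.5741 · 4.5 / 0.49
  = 60.37
Design effect: 1.7 × 60.37 = 102.64.
Round up → n = 103 per group.

n = 103 per group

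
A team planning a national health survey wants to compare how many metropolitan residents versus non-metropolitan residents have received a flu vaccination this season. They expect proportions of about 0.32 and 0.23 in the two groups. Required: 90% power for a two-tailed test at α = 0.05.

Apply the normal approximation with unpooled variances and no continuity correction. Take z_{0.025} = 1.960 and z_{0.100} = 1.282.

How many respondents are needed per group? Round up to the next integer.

n = 513 per group

n = (z_{α/2} + z_β)² · [p₁(1−p₁) + p₂(1−p₂)] / (p₁ − p₂)²
  = (1.960 + 1.282)² · (0.32·0.68 + 0.23·0.77) / (0.09)²
  = (3.242)² · (0.2176 + 0.1771) / 0.0081
  = 10.5106 · 0.3947 / 0.0081
  = 512.16
Round up → n = 513 per group.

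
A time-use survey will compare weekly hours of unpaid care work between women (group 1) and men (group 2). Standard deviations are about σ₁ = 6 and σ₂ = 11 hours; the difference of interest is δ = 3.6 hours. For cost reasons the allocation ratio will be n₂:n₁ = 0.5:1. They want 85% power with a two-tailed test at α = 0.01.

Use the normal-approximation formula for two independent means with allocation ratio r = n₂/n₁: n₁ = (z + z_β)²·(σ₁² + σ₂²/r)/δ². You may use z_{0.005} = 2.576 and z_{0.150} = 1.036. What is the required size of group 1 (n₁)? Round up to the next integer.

n₁ = (z_{α/2} + z_β)² · (σ₁² + σ₂²/r) / δ²
   = (2.576 + 1.036)² · (6² + 11²/0.5) / 3.6²
   = 13.0465 · (36 + 242) / 12.96
   = 13.0465 · 278 / 12.96
   = 279.86
Round up → n₁ = 280; n₂ = r·n₁ = 0.5 × 280 = 140.

n₁ = 280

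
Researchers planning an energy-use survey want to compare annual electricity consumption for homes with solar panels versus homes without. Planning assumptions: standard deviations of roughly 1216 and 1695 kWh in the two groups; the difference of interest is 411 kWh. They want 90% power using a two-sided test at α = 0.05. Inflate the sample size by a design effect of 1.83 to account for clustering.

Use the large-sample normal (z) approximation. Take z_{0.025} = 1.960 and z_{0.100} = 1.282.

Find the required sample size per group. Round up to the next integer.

n = 496 per group

n = (z_{α/2} + z_β)² · (σ₁² + σ₂²) / δ²
  = (1.960 + 1.282)² · (1216² + 1695² = 4351681) / 411²
  = 10.5106 · 4351681 / 168921
  = 270.77
Design effect: 1.83 × 270.77 = 495.51.
Round up → n = 496 per group.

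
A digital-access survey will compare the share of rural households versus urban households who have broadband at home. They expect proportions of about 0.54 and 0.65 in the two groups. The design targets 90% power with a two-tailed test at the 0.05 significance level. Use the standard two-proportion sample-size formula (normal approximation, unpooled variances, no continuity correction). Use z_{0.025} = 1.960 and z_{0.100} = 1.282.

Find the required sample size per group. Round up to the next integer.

n = (z_{α/2} + z_β)² · [p₁(1−p₁) + p₂(1−p₂)] / (p₁ − p₂)²
  = (1.960 + 1.282)² · (0.54·0.46 + 0.65·0.35) / (-0.11)²
  = (3.242)² · (0.2484 + 0.2275) / 0.0121
  = 10.5106 · 0.4759 / 0.0121
  = 413.39
Round up → n = 414 per group.

n = 414 per group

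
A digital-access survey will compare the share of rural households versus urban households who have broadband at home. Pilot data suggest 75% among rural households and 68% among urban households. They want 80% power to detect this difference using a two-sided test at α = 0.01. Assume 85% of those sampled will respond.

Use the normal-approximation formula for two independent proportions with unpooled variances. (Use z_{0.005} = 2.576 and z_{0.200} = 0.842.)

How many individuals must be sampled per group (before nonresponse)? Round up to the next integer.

n = (z_{α/2} + z_β)² · [p₁(1−p₁) + p₂(1−p₂)] / (p₁ − p₂)²
  = (2.576 + 0.842)² · (0.75·0.25 + 0.68·0.32) / (0.07)²
  = (3.418)² · (0.1875 + 0.2176) / 0.0049
  = 11.6827 · 0.4051 / 0.0049
  = 965.85
Adjust for 85% response: 965.85 / 0.85 = 1136.30.
Round up → n = 1137 per group.

n = 1137 per group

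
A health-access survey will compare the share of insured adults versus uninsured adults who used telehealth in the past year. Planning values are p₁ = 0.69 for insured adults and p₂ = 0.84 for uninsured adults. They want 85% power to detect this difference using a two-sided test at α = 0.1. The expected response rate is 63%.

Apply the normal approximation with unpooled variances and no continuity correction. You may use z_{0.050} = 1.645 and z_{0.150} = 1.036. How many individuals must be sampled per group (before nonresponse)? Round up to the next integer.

n = (z_{α/2} + z_β)² · [p₁(1−p₁) + p₂(1−p₂)] / (p₁ − p₂)²
  = (1.645 + 1.036)² · (0.69·0.31 + 0.84·0.16) / (-0.15)²
  = (2.681)² · (0.2139 + 0.1344) / 0.0225
  = 7.1878 · 0.3483 / 0.0225
  = 111.27
Adjust for 63% response: 111.27 / 0.63 = 176.61.
Round up → n = 177 per group.

n = 177 per group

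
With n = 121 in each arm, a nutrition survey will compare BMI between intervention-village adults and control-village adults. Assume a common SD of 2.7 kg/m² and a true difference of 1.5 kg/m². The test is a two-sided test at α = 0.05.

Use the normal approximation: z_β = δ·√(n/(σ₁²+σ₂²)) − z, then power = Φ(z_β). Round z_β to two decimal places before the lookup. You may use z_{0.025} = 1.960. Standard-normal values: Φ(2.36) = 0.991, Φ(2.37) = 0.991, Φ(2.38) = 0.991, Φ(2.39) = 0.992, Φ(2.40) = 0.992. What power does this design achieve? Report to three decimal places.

z_β = δ·√(n/(σ₁²+σ₂²)) − z_{α/2}
    = 1.5 · √(121/14.58) − 1.960
    = 1.5 · 2.88081 − 1.960
    = 4.3212 − 1.960 = 2.3612 → 2.36
Power = Φ(2.36) = 0.991.

Power ≈ 0.991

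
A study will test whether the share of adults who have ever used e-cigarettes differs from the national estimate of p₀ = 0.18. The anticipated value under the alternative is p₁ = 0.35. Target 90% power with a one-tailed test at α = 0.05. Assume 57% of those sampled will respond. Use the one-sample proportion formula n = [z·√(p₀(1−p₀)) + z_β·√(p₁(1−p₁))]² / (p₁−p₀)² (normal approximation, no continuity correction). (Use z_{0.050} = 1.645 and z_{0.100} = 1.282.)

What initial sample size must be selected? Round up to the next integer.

n = [z_α·√(p₀q₀) + z_β·√(p₁q₁)]² / (p₁ − p₀)²
  = [1.645·√(0.18·0.82) + 1.282·√(0.35·0.65)]² / (0.17)²
  = [1.645·0.3842 + 1.282·0.4770]² / 0.0289
  = [1.2435]² / 0.0289
  = 53.50
Adjust for 57% response: 53.50 / 0.57 = 93.86.
Round up → n = 94.

n = 94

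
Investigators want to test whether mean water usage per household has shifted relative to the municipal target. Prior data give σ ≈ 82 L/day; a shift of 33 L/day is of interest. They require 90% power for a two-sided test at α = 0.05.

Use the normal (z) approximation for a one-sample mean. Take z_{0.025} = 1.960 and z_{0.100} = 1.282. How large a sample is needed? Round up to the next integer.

n = (z_{α/2} + z_β)² · σ² / δ²
  = (1.960 + 1.282)² · 82² / 33²
  = 10.5106 · 6724 / 1089
  = 64.90
Round up → n = 65.

n = 65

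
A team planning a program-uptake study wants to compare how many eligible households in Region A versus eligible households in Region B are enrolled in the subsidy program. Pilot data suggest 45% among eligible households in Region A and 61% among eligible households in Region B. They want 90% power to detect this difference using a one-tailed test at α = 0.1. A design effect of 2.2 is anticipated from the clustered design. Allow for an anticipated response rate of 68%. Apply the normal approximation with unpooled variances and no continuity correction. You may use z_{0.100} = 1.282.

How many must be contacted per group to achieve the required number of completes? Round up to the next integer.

n = (z_α + z_β)² · [p₁(1−p₁) + p₂(1−p₂)] / (p₁ − p₂)²
  = (1.282 + 1.282)² · (0.45·0.55 + 0.61·0.39) / (-0.16)²
  = (2.564)² · (0.2475 + 0.2379) / 0.0256
  = 6.5741 · 0.4854 / 0.0256
  = 124.65
Design effect: 2.2 × 124.65 = 274.23.
Adjust for 68% response: 274.23 / 0.68 = 403.28.
Round up → n = 404 per group.

n = 404 per group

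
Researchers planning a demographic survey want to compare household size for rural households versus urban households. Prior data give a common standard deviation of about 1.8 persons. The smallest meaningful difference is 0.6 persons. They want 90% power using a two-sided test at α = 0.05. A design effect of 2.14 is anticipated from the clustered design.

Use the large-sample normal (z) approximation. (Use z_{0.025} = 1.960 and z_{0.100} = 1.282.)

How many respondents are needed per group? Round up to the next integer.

n = 405 per group

n = (z_{α/2} + z_β)² · (σ₁² + σ₂²) / δ²
  = (1.960 + 1.282)² · (2·1.8² = 6.48) / 0.6²
  = 10.5106 · 6.48 / 0.36
  = 189.19
Design effect: 2.14 × 189.19 = 404.87.
Round up → n = 405 per group.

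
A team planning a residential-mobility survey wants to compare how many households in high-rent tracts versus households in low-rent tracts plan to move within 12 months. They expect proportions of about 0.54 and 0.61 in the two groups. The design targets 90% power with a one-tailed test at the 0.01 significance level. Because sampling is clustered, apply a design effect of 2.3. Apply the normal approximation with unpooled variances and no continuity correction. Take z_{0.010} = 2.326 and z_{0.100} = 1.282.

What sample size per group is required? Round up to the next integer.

n = (z_α + z_β)² · [p₁(1−p₁) + p₂(1−p₂)] / (p₁ − p₂)²
  = (2.326 + 1.282)² · (0.54·0.46 + 0.61·0.39) / (-0.07)²
  = (3.608)² · (0.2484 + 0.2379) / 0.0049
  = 13.0177 · 0.4863 / 0.0049
  = 1291.94
Design effect: 2.3 × 1291.94 = 2971.45.
Round up → n = 2972 per group.

n = 2972 per group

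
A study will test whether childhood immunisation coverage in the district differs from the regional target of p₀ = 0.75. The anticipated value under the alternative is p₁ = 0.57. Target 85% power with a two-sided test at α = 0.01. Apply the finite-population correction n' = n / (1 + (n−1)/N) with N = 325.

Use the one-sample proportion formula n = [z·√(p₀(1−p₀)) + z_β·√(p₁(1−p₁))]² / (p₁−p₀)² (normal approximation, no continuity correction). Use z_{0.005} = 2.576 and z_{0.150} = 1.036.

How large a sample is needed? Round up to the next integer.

n = 66

n = [z_{α/2}·√(p₀q₀) + z_β·√(p₁q₁)]² / (p₁ − p₀)²
  = [2.576·√(0.75·0.25) + 1.036·√(0.57·0.43)]² / (-0.18)²
  = [2.576·0.4330 + 1.036·0.4951]² / 0.0324
  = [1.6283]² / 0.0324
  = 81.84
Finite-population correction (N = 325): 81.84 / (1 + (81.84 − 1)/325) = 65.54.
Round up → n = 66.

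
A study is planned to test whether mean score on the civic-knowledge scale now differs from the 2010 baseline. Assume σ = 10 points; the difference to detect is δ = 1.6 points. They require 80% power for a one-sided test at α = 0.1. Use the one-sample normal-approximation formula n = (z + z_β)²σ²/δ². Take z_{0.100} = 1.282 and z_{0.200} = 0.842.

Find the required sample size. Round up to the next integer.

n = 177

n = (z_α + z_β)² · σ² / δ²
  = (1.282 + 0.842)² · 10² / 1.6²
  = 4.5114 · 100 / 2.56
  = 176.23
Round up → n = 177.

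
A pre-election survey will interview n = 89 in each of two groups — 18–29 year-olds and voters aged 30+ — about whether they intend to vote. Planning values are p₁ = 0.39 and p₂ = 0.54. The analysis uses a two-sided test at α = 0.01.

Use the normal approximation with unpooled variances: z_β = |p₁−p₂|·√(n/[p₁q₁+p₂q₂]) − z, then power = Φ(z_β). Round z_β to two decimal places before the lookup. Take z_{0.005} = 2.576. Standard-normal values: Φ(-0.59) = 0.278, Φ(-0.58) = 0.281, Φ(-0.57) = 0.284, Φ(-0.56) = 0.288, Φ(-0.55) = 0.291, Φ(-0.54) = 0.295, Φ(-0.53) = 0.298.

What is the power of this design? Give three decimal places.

z_β = |p₁−p₂|·√(n/[p₁q₁+p₂q₂]) − z_{α/2}
    = 0.15 · √(89/0.4863) − 2.576
    = 0.15 · 13.5283 − 2.576
    = 2.0292 − 2.576 = -0.5468 → -0.55
Power = Φ(-0.55) = 0.291.

Power ≈ 0.291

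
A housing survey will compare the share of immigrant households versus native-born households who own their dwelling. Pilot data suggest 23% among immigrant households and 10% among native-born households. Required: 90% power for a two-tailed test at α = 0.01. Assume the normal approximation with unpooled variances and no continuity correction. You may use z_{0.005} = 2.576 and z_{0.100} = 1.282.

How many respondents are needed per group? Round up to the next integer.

n = 236 per group

n = (z_{α/2} + z_β)² · [p₁(1−p₁) + p₂(1−p₂)] / (p₁ − p₂)²
  = (2.576 + 1.282)² · (0.23·0.77 + 0.10·0.90) / (0.13)²
  = (3.858)² · (0.1771 + 0.0900) / 0.0169
  = 14.8842 · 0.2671 / 0.0169
  = 235.24
Round up → n = 236 per group.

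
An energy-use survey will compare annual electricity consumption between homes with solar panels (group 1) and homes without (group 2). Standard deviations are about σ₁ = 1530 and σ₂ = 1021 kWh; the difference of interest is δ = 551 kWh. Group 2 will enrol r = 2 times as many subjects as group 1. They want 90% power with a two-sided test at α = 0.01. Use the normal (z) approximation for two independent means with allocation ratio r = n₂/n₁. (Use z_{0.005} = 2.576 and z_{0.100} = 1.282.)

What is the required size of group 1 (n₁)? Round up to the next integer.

n₁ = (z_{α/2} + z_β)² · (σ₁² + σ₂²/r) / δ²
   = (2.576 + 1.282)² · (1530² + 1021²/2) / 551²
   = 14.8842 · (2340900 + 521220.5) / 303601
   = 14.8842 · 2862120.5 / 303601
   = 140.32
Round up → n₁ = 141; n₂ = r·n₁ = 2 × 141 = 282.

n₁ = 141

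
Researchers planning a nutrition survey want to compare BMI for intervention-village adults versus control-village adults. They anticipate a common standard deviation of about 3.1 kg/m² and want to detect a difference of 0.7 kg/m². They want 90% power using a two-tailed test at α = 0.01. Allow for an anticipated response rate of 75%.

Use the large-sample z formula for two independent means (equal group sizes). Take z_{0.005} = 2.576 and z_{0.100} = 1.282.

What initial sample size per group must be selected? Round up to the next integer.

n = (z_{α/2} + z_β)² · (σ₁² + σ₂²) / δ²
  = (2.576 + 1.282)² · (2·3.1² = 19.22) / 0.7²
  = 14.8842 · 19.22 / 0.49
  = 583.82
Adjust for 75% response: 583.82 / 0.75 = 778.43.
Round up → n = 779 per group.

n = 779 per group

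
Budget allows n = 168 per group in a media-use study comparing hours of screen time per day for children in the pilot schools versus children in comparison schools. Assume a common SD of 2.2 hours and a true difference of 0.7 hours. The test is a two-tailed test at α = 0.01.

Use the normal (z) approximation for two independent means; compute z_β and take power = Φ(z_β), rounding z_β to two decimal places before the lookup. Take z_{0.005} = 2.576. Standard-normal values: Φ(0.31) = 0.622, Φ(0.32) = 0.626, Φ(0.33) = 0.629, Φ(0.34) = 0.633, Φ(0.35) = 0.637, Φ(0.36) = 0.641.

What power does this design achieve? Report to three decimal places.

Power ≈ 0.633

z_β = δ·√(n/(σ₁²+σ₂²)) − z_{α/2}
    = 0.7 · √(168/9.68) − 2.576
    = 0.7 · 4.16598 − 2.576
    = 2.9162 − 2.576 = 0.3402 → 0.34
Power = Φ(0.34) = 0.633.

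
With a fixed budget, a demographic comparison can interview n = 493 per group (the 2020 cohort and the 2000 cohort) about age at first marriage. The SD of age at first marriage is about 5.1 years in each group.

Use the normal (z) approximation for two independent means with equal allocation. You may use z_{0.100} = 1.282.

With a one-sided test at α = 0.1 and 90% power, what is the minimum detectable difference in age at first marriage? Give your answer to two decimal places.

Minimum detectable difference ≈ 0.83 years

δ = (z_α + z_β) · √((σ₁²+σ₂²)/n)
  = (1.282 + 1.282) · √(52.02/493)
  = 2.564 · √0.10552
  = 2.564 · 0.3248
  = 0.8329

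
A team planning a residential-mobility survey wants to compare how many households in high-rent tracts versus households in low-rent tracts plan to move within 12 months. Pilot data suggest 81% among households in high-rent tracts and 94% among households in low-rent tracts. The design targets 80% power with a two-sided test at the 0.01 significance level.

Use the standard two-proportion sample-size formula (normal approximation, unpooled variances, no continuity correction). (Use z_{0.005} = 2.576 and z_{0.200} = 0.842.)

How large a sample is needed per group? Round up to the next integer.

n = 146 per group

n = (z_{α/2} + z_β)² · [p₁(1−p₁) + p₂(1−p₂)] / (p₁ − p₂)²
  = (2.576 + 0.842)² · (0.81·0.19 + 0.94·0.06) / (-0.13)²
  = (3.418)² · (0.1539 + 0.0564) / 0.0169
  = 11.6827 · 0.2103 / 0.0169
  = 145.38
Round up → n = 146 per group.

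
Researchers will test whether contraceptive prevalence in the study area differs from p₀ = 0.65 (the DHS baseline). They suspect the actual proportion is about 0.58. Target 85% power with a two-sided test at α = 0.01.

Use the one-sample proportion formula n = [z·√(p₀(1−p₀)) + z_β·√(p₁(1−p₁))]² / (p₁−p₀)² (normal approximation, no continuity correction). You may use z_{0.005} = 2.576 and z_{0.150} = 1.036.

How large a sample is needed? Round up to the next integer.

n = 618

n = [z_{α/2}·√(p₀q₀) + z_β·√(p₁q₁)]² / (p₁ − p₀)²
  = [2.576·√(0.65·0.35) + 1.036·√(0.58·0.42)]² / (-0.07)²
  = [2.576·0.4770 + 1.036·0.4936]² / 0.0049
  = [1.7400]² / 0.0049
  = 617.88
Round up → n = 618.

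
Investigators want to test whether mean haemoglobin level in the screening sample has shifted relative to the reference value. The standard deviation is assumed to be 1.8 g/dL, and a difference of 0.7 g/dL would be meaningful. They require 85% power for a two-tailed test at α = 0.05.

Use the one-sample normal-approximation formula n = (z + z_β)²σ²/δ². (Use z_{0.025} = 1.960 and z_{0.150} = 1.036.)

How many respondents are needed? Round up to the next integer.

n = (z_{α/2} + z_β)² · σ² / δ²
  = (1.960 + 1.036)² · 1.8² / 0.7²
  = 8.9760 · 3.24 / 0.49
  = 59.35
Round up → n = 60.

n = 60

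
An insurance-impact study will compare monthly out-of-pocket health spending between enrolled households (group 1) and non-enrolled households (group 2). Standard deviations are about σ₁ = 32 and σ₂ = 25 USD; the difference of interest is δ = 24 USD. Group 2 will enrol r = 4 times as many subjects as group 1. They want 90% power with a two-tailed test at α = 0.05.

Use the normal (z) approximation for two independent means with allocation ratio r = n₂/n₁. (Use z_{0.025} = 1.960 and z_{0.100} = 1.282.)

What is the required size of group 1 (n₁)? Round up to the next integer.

n₁ = 22

n₁ = (z_{α/2} + z_β)² · (σ₁² + σ₂²/r) / δ²
   = (1.960 + 1.282)² · (32² + 25²/4) / 24²
   = 10.5106 · (1024 + 156.25) / 576
   = 10.5106 · 1180.2 / 576
   = 21.54
Round up → n₁ = 22; n₂ = r·n₁ = 4 × 22 = 88.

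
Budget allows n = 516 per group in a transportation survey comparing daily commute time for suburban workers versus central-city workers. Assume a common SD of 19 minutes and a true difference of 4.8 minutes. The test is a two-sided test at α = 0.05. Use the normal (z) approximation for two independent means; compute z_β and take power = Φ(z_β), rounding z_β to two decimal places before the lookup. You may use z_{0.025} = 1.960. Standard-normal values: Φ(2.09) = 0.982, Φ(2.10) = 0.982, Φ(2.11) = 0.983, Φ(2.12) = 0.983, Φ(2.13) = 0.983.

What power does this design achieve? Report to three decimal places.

z_β = δ·√(n/(σ₁²+σ₂²)) − z_{α/2}
    = 4.8 · √(516/722) − 1.960
    = 4.8 · 0.84539 − 1.960
    = 4.0579 − 1.960 = 2.0979 → 2.10
Power = Φ(2.10) = 0.982.

Power ≈ 0.982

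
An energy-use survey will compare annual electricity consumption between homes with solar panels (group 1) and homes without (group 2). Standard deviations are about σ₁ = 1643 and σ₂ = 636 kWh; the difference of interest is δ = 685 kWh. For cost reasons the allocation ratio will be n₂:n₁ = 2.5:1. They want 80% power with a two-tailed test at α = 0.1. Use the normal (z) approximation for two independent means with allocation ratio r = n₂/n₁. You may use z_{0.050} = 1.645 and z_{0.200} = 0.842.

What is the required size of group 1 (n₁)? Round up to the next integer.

n₁ = 38

n₁ = (z_{α/2} + z_β)² · (σ₁² + σ₂²/r) / δ²
   = (1.645 + 0.842)² · (1643² + 636²/2.5) / 685²
   = 6.1852 · (2699449 + 161798.4) / 469225
   = 6.1852 · 2861247.4 / 469225
   = 37.72
Round up → n₁ = 38; n₂ = r·n₁ = 2.5 × 38 = 95.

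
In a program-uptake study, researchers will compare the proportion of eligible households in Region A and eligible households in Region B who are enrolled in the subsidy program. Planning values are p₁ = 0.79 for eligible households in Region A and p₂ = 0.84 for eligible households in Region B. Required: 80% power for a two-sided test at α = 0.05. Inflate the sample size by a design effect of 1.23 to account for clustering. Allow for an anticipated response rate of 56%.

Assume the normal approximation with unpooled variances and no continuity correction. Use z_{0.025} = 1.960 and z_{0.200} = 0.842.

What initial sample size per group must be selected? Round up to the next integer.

n = 2072 per group

n = (z_{α/2} + z_β)² · [p₁(1−p₁) + p₂(1−p₂)] / (p₁ − p₂)²
  = (1.960 + 0.842)² · (0.79·0.21 + 0.84·0.16) / (-0.05)²
  = (2.802)² · (0.1659 + 0.1344) / 0.0025
  = 7.8512 · 0.3003 / 0.0025
  = 943.09
Design effect: 1.23 × 943.09 = 1160.00.
Adjust for 56% response: 1160.00 / 0.56 = 2071.42.
Round up → n = 2072 per group.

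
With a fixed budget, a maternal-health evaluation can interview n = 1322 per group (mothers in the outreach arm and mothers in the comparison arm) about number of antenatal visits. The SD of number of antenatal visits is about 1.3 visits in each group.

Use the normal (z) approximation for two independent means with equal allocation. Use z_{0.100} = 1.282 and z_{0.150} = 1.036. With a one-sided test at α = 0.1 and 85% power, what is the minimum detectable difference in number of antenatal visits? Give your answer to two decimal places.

Minimum detectable difference ≈ 0.12 visits

δ = (z_α + z_β) · √((σ₁²+σ₂²)/n)
  = (1.282 + 1.036) · √(3.38/1322)
  = 2.318 · √0.00256
  = 2.318 · 0.0506
  = 0.1172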